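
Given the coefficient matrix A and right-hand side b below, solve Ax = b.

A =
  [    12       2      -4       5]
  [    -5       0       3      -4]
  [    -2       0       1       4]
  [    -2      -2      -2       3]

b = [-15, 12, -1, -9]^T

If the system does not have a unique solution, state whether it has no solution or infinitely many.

infinitely many solutions

Row-reduce:
R1 ← R1 / (12).
R2 ← R2 + 5·R1.
R3 ← R3 + 2·R1.
R4 ← R4 + 2·R1.
R2 ← R2 / (5/6).
R1 ← R1 − 1/6·R2.
R3 ← R3 − 1/3·R2.
R4 ← R4 + 5/3·R2.
R3 ← R3 / (-1/5).
R1 ← R1 + 3/5·R3.
R2 ← R2 − 8/5·R3.
Rank is 3 with 4 unknowns, leaving x_4 free.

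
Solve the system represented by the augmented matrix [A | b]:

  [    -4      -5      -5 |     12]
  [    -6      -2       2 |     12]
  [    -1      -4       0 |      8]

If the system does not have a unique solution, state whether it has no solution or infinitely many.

x_1 = -4/3, x_2 = -5/3, x_3 = 1/3

Row-reduce the augmented matrix:
R1 ← R1 / (-4).
R2 ← R2 + 6·R1.
R3 ← R3 + 1·R1.
R2 ← R2 / (11/2).
R1 ← R1 − 5/4·R2.
R3 ← R3 + 11/4·R2.
R3 ← R3 / (6).
R1 ← R1 + 10/11·R3.
R2 ← R2 − 19/11·R3.
Reading off the reduced rows gives x_1 = -4/3, x_2 = -5/3, x_3 = 1/3.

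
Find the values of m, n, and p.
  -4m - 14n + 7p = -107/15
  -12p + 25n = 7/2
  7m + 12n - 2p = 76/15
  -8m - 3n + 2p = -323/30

m = 6/5, n = -1/2, p = -4/3

Row-reduce the augmented matrix:
R1 ← R1 / (-4).
R3 ← R3 − 7·R1.
R4 ← R4 + 8·R1.
R2 ← R2 / (25).
R1 ← R1 − 7/2·R2.
R3 ← R3 + 25/2·R2.
R4 ← R4 − 25·R2.
R3 ← R3 / (17/4).
R1 ← R1 + 7/100·R3.
R2 ← R2 + 12/25·R3.
R4 reduces to 0 = 0, so the extra equation is consistent.
Reading off the reduced rows gives m = 6/5, n = -1/2, p = -4/3.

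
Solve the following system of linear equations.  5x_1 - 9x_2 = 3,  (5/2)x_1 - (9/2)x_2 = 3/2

infinitely many solutions

Row-reduce:
R1 ← R1 / (5).
R2 ← R2 − 5/2·R1.
Rank is 1 with 2 unknowns, leaving x_2 free.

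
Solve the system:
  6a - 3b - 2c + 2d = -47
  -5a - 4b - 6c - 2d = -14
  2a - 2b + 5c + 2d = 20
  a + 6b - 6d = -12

a = -6, b = 1, c = 6, d = 2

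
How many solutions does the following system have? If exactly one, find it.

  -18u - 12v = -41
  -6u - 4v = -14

Row-reduce:
R1 ← R1 / (-18).
R2 ← R2 + 6·R1.
Row 2 reduces to 0 = -1/3, a contradiction. The system is inconsistent.

no solution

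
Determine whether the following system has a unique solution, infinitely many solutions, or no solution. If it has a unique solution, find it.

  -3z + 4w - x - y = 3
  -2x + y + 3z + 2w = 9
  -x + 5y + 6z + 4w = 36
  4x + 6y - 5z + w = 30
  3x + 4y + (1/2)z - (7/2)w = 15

no solution

Row-reduce:
R1 ← R1 / (-1).
R2 ← R2 + 2·R1.
R3 ← R3 + 1·R1.
R4 ← R4 − 4·R1.
R5 ← R5 − 3·R1.
R2 ← R2 / (3).
R1 ← R1 − 1·R2.
R3 ← R3 − 6·R2.
R4 ← R4 − 2·R2.
R5 ← R5 − 1·R2.
R3 ← R3 / (-9).
R2 ← R2 − 3·R3.
R4 ← R4 + 23·R3.
R5 ← R5 + 23/2·R3.
R4 ← R4 / (-29/3).
R1 ← R1 + 2·R4.
R2 ← R2 − 2·R4.
R3 ← R3 + 4/3·R4.
R5 ← R5 + 29/6·R4.
Row 5 reduces to 0 = 3, a contradiction. The system is inconsistent.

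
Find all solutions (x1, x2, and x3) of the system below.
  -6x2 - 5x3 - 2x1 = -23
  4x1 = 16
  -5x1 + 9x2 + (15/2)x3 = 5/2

infinitely many solutions

Row-reduce:
R1 ← R1 / (-2).
R2 ← R2 − 4·R1.
R3 ← R3 + 5·R1.
R2 ← R2 / (-12).
R1 ← R1 − 3·R2.
R3 ← R3 − 24·R2.
Rank is 2 with 3 unknowns, leaving x3 free.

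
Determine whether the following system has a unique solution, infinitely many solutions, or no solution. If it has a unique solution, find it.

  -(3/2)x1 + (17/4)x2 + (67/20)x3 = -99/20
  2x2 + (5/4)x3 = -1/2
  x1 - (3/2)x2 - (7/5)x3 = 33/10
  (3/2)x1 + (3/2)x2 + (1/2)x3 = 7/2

no solution

Row-reduce:
R1 ← R1 / (-3/2).
R3 ← R3 − 1·R1.
R4 ← R4 − 3/2·R1.
R2 ← R2 / (2).
R1 ← R1 + 17/6·R2.
R3 ← R3 − 4/3·R2.
R4 ← R4 − 23/4·R2.
Swap R3 and R4.
R3 ← R3 / (41/160).
R1 ← R1 + 37/80·R3.
R2 ← R2 − 5/8·R3.
Row 4 reduces to 0 = 1/3, a contradiction. The system is inconsistent.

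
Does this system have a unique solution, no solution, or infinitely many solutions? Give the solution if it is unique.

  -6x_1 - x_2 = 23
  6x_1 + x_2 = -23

infinitely many solutions

Row-reduce:
R1 ← R1 / (-6).
R2 ← R2 − 6·R1.
Rank is 1 with 2 unknowns, leaving x_2 free.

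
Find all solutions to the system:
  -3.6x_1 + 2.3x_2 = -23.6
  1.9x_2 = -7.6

x_1 = 4, x_2 = -4

Row-reduce the augmented matrix:
R1 ← R1 / (-18/5).
R2 ← R2 / (19/10).
R1 ← R1 + 23/36·R2.
Reading off the reduced rows gives x_1 = 4, x_2 = -4.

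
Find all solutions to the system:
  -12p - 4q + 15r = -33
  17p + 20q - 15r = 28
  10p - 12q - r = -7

Row-reduce the augmented matrix:
R1 ← R1 / (-12).
R2 ← R2 − 17·R1.
R3 ← R3 − 10·R1.
R2 ← R2 / (43/3).
R1 ← R1 − 1/3·R2.
R3 ← R3 + 46/3·R2.
R3 ← R3 / (782/43).
R1 ← R1 + 60/43·R3.
R2 ← R2 − 75/172·R3.
Reading off the reduced rows gives p = -1, q = 0, r = -3.

p = -1, q = 0, r = -3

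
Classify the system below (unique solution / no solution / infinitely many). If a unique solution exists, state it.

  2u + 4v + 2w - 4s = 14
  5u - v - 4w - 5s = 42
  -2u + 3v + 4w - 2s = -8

infinitely many solutions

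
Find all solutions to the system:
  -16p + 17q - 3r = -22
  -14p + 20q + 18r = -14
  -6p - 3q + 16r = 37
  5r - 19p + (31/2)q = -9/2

no solution

Row-reduce:
R1 ← R1 / (-16).
R2 ← R2 + 14·R1.
R3 ← R3 + 6·R1.
R4 ← R4 + 19·R1.
R2 ← R2 / (41/8).
R1 ← R1 + 17/16·R2.
R3 ← R3 + 75/8·R2.
R4 ← R4 + 75/16·R2.
R3 ← R3 / (2249/41).
R1 ← R1 − 183/41·R3.
R2 ← R2 − 165/41·R3.
R4 ← R4 − 2249/82·R3.
Row 4 reduces to 0 = -1, a contradiction. The system is inconsistent.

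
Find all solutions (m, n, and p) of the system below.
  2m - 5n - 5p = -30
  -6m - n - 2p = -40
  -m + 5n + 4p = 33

Row-reduce the augmented matrix:
R1 ← R1 / (2).
R2 ← R2 + 6·R1.
R3 ← R3 + 1·R1.
R2 ← R2 / (-16).
R1 ← R1 + 5/2·R2.
R3 ← R3 − 5/2·R2.
R3 ← R3 / (-37/32).
R1 ← R1 − 5/32·R3.
R2 ← R2 − 17/16·R3.
Reading off the reduced rows gives m = 5, n = 6, p = 2.

m = 5, n = 6, p = 2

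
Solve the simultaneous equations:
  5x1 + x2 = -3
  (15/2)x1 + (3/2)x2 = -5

Row-reduce:
R1 ← R1 / (5).
R2 ← R2 − 15/2·R1.
Row 2 reduces to 0 = -1/2, a contradiction. The system is inconsistent.

no solution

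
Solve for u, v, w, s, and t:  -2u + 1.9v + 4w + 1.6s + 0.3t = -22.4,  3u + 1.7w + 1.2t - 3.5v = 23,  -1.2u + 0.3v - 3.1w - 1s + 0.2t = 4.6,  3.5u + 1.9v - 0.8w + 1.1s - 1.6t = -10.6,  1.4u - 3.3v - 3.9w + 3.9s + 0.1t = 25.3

Row-reduce the augmented matrix:
R1 ← R1 / (-2).
R2 ← R2 − 3·R1.
R3 ← R3 + 6/5·R1.
R4 ← R4 − 7/2·R1.
R5 ← R5 − 7/5·R1.
R2 ← R2 / (-13/20).
R1 ← R1 + 19/20·R2.
R3 ← R3 + 21/25·R2.
R4 ← R4 − 209/40·R2.
R5 ← R5 + 197/100·R2.
R3 ← R3 / (-10043/650).
R1 ← R1 + 1723/130·R3.
R2 ← R2 + 154/13·R3.
R4 ← R4 − 3541/52·R3.
R5 ← R5 + 7942/325·R3.
R4 ← R4 / (8884/10043).
R1 ← R1 − 343/10043·R4.
R2 ← R2 − 172/913·R4.
R3 ← R3 − 3290/10043·R4.
R5 ← R5 − 52511/9130·R4.
R5 ← R5 / (-17828369/888400).
R1 ← R1 + 76467/88840·R5.
R2 ← R2 + 34027/22210·R5.
R3 ← R3 + 8257/8884·R5.
R4 ← R4 − 289127/88840·R5.
Reading off the reduced rows gives u = 1, v = -6, w = -2, s = -1, t = 2.

u = 1, v = -6, w = -2, s = -1, t = 2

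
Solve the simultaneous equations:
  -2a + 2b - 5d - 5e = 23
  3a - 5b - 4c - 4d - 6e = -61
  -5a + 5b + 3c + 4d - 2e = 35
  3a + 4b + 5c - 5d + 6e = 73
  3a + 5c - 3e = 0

a = -6, b = 3, c = 6, d = -5, e = 4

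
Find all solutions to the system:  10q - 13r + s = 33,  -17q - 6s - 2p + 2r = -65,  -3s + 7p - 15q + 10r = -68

infinitely many solutions

Row-reduce:
Swap R1 and R2.
R1 ← R1 / (-2).
R3 ← R3 − 7·R1.
R2 ← R2 / (10).
R1 ← R1 − 17/2·R2.
R3 ← R3 + 149/2·R2.
R3 ← R3 / (-1597/20).
R1 ← R1 − 201/20·R3.
R2 ← R2 + 13/10·R3.
Rank is 3 with 4 unknowns, leaving s free.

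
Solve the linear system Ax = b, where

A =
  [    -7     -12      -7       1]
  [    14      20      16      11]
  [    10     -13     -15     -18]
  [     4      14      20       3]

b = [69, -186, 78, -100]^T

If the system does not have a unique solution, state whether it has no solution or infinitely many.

Row-reduce the augmented matrix:
R1 ← R1 / (-7).
R2 ← R2 − 14·R1.
R3 ← R3 − 10·R1.
R4 ← R4 − 4·R1.
R2 ← R2 / (-4).
R1 ← R1 − 12/7·R2.
R3 ← R3 + 211/7·R2.
R4 ← R4 − 50/7·R2.
R3 ← R3 / (-561/14).
R1 ← R1 − 13/7·R3.
R2 ← R2 + 1/2·R3.
R4 ← R4 − 137/7·R3.
R4 ← R4 / (-5452/187).
R1 ← R1 − 45/374·R4.
R2 ← R2 + 681/374·R4.
R3 ← R3 − 1069/374·R4.
Reading off the reduced rows gives x_1 = -5, x_2 = -2, x_3 = -2, x_4 = -4.

x_1 = -5, x_2 = -2, x_3 = -2, x_4 = -4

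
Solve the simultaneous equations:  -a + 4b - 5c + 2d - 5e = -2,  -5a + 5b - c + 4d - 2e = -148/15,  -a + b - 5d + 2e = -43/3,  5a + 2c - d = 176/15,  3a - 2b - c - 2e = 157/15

a = 8/3, b = -1, c = 1/5, d = 2, e = -1/3

Row-reduce the augmented matrix:
R1 ← R1 / (-1).
R2 ← R2 + 5·R1.
R3 ← R3 + 1·R1.
R4 ← R4 − 5·R1.
R5 ← R5 − 3·R1.
R2 ← R2 / (-15).
R1 ← R1 + 4·R2.
R3 ← R3 + 3·R2.
R4 ← R4 − 20·R2.
R5 ← R5 − 10·R2.
R3 ← R3 / (1/5).
R1 ← R1 + 7/5·R3.
R2 ← R2 + 8/5·R3.
R4 ← R4 − 9·R3.
R4 ← R4 / (262).
R1 ← R1 + 41·R4.
R2 ← R2 + 46·R4.
R3 ← R3 + 29·R4.
R5 ← R5 − 2·R4.
R5 ← R5 / (-116/131).
R1 ← R1 + 91/262·R5.
R2 ← R2 + 118/393·R5.
R3 ← R3 − 529/786·R5.
R4 ← R4 + 307/786·R5.
Reading off the reduced rows gives a = 8/3, b = -1, c = 1/5, d = 2, e = -1/3.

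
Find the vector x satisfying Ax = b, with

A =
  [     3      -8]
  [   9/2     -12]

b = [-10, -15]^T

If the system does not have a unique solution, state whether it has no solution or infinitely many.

infinitely many solutions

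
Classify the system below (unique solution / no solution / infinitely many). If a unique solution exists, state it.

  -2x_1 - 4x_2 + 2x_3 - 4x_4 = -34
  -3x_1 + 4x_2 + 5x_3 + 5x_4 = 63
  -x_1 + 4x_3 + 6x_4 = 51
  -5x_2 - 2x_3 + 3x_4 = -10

x_1 = 1, x_2 = 4, x_3 = 4, x_4 = 6

Row-reduce the augmented matrix:
R1 ← R1 / (-2).
R2 ← R2 + 3·R1.
R3 ← R3 + 1·R1.
R2 ← R2 / (10).
R1 ← R1 − 2·R2.
R3 ← R3 − 2·R2.
R4 ← R4 + 5·R2.
R3 ← R3 / (13/5).
R1 ← R1 + 7/5·R3.
R2 ← R2 − 1/5·R3.
R4 ← R4 + 1·R3.
R4 ← R4 / (279/26).
R1 ← R1 − 38/13·R4.
R2 ← R2 − 17/26·R4.
R3 ← R3 − 29/13·R4.
Reading off the reduced rows gives x_1 = 1, x_2 = 4, x_3 = 4, x_4 = 6.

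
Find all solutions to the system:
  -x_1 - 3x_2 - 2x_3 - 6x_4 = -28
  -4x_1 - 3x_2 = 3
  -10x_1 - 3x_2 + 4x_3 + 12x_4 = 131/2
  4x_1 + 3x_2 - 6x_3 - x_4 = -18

no solution

Row-reduce:
R1 ← R1 / (-1).
R2 ← R2 + 4·R1.
R3 ← R3 + 10·R1.
R4 ← R4 − 4·R1.
R2 ← R2 / (9).
R1 ← R1 − 3·R2.
R3 ← R3 − 27·R2.
R4 ← R4 + 9·R2.
Swap R3 and R4.
R3 ← R3 / (-6).
R1 ← R1 + 2/3·R3.
R2 ← R2 − 8/9·R3.
Row 4 reduces to 0 = 1/2, a contradiction. The system is inconsistent.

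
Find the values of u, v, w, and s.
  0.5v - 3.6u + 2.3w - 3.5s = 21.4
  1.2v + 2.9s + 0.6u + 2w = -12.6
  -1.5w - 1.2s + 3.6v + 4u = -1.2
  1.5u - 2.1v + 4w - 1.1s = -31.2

u = -6, v = 4, w = -4, s = -2

Row-reduce the augmented matrix:
R1 ← R1 / (-18/5).
R2 ← R2 − 3/5·R1.
R3 ← R3 − 4·R1.
R4 ← R4 − 3/2·R1.
R2 ← R2 / (77/60).
R1 ← R1 + 5/36·R2.
R3 ← R3 − 187/45·R2.
R4 ← R4 + 227/120·R2.
R3 ← R3 / (-1399/210).
R1 ← R1 + 8/21·R3.
R2 ← R2 − 13/7·R3.
R4 ← R4 − 593/70·R3.
R4 ← R4 / (-4664049/307780).
R1 ← R1 − 59799/30778·R4.
R2 ← R2 + 26233/15389·R4.
R3 ← R3 − 2644/1399·R4.
Reading off the reduced rows gives u = -6, v = 4, w = -4, s = -2.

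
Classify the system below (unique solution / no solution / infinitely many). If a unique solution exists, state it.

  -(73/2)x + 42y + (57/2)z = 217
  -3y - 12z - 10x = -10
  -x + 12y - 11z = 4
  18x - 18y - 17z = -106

no solution

Row-reduce:
R1 ← R1 / (-73/2).
R2 ← R2 + 10·R1.
R3 ← R3 + 1·R1.
R4 ← R4 − 18·R1.
R2 ← R2 / (-1059/73).
R1 ← R1 + 84/73·R2.
R3 ← R3 − 792/73·R2.
R4 ← R4 − 198/73·R2.
R3 ← R3 / (-9388/353).
R1 ← R1 − 279/353·R3.
R2 ← R2 − 482/353·R3.
R4 ← R4 + 2347/353·R3.
Row 4 reduces to 0 = 3/2, a contradiction. The system is inconsistent.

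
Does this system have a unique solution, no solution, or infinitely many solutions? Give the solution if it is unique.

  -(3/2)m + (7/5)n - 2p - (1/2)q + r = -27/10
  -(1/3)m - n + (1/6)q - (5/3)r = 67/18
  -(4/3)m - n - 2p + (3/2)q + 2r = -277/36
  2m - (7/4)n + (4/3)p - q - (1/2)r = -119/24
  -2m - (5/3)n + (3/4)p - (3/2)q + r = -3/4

Row-reduce the augmented matrix:
R1 ← R1 / (-3/2).
R2 ← R2 + 1/3·R1.
R3 ← R3 + 4/3·R1.
R4 ← R4 − 2·R1.
R5 ← R5 + 2·R1.
R2 ← R2 / (-59/45).
R1 ← R1 + 14/15·R2.
R3 ← R3 + 101/45·R2.
R4 ← R4 − 7/60·R2.
R5 ← R5 + 53/15·R2.
R3 ← R3 / (-58/59).
R1 ← R1 − 60/59·R3.
R2 ← R2 + 20/59·R3.
R4 ← R4 + 229/177·R3.
R5 ← R5 − 1571/708·R3.
R4 ← R4 / (-7465/2088).
R1 ← R1 − 48/29·R4.
R2 ← R2 + 125/174·R4.
R3 ← R3 + 130/87·R4.
R5 ← R5 − 905/522·R4.
R5 ← R5 / (434051/35832).
R1 ← R1 − 4230/1493·R5.
R2 ← R2 − 1430/1493·R5.
R3 ← R3 + 6891/2986·R5.
R4 ← R4 − 2110/1493·R5.
Reading off the reduced rows gives m = -8/3, n = 2, p = 3, q = 3/2, r = -11/4.

m = -8/3, n = 2, p = 3, q = 3/2, r = -11/4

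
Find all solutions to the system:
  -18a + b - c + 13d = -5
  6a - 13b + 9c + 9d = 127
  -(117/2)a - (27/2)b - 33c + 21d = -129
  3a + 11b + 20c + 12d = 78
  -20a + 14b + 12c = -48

no solution

Row-reduce:
R1 ← R1 / (-18).
R2 ← R2 − 6·R1.
R3 ← R3 + 117/2·R1.
R4 ← R4 − 3·R1.
R5 ← R5 + 20·R1.
R2 ← R2 / (-38/3).
R1 ← R1 + 1/18·R2.
R3 ← R3 + 67/4·R2.
R4 ← R4 − 67/6·R2.
R5 ← R5 − 116/9·R2.
R3 ← R3 / (-783/19).
R1 ← R1 − 1/57·R3.
R2 ← R2 + 13/19·R3.
R4 ← R4 − 522/19·R3.
R5 ← R5 − 1250/57·R3.
Swap R4 and R5.
R4 ← R4 / (-33775/1566).
R1 ← R1 + 2497/3132·R4.
R2 ← R2 + 425/1044·R4.
R3 ← R3 − 985/1044·R4.
Row 5 reduces to 0 = 2, a contradiction. The system is inconsistent.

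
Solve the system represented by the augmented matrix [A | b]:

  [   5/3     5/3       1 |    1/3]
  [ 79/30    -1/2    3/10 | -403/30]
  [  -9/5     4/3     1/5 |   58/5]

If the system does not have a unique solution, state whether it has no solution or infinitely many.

Row-reduce:
R1 ← R1 / (5/3).
R2 ← R2 − 79/30·R1.
R3 ← R3 + 9/5·R1.
R2 ← R2 / (-47/15).
R1 ← R1 − 1·R2.
R3 ← R3 − 47/15·R2.
Row 3 reduces to 0 = -2, a contradiction. The system is inconsistent.

no solution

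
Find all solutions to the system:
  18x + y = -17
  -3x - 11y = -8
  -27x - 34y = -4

Row-reduce:
R1 ← R1 / (18).
R2 ← R2 + 3·R1.
R3 ← R3 + 27·R1.
R2 ← R2 / (-65/6).
R1 ← R1 − 1/18·R2.
R3 ← R3 + 65/2·R2.
Row 3 reduces to 0 = 3, a contradiction. The system is inconsistent.

no solution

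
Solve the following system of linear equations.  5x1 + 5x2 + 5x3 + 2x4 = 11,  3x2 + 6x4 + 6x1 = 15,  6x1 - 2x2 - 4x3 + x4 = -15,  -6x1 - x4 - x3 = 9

x1 = -2, x2 = 3, x3 = 0, x4 = 3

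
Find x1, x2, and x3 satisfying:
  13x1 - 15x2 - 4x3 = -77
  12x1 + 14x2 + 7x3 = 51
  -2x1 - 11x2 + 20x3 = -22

x1 = -1, x2 = 4, x3 = 1

Row-reduce the augmented matrix:
R1 ← R1 / (13).
R2 ← R2 − 12·R1.
R3 ← R3 + 2·R1.
R2 ← R2 / (362/13).
R1 ← R1 + 15/13·R2.
R3 ← R3 + 173/13·R2.
R3 ← R3 / (8867/362).
R1 ← R1 − 49/362·R3.
R2 ← R2 − 139/362·R3.
Reading off the reduced rows gives x1 = -1, x2 = 4, x3 = 1.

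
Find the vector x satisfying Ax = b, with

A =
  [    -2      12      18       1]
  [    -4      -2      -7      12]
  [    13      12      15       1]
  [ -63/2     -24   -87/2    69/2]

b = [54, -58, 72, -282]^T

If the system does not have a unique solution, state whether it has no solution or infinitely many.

Row-reduce:
R1 ← R1 / (-2).
R2 ← R2 + 4·R1.
R3 ← R3 − 13·R1.
R4 ← R4 + 63/2·R1.
R2 ← R2 / (-26).
R1 ← R1 + 6·R2.
R3 ← R3 − 90·R2.
R4 ← R4 + 213·R2.
R3 ← R3 / (-219/13).
R1 ← R1 − 12/13·R3.
R2 ← R2 − 43/26·R3.
R4 ← R4 − 657/26·R3.
Rank is 3 with 4 unknowns, leaving x_4 free.

infinitely many solutions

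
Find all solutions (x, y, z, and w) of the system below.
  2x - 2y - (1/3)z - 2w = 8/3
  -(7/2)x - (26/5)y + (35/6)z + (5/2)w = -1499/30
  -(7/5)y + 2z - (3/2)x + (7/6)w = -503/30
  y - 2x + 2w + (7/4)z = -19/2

no solution

Row-reduce:
R1 ← R1 / (2).
R2 ← R2 + 7/2·R1.
R3 ← R3 + 3/2·R1.
R4 ← R4 + 2·R1.
R2 ← R2 / (-87/10).
R1 ← R1 + 1·R2.
R3 ← R3 + 29/10·R2.
R4 ← R4 + 1·R2.
Swap R3 and R4.
R3 ← R3 / (283/348).
R1 ← R1 + 67/87·R3.
R2 ← R2 + 35/58·R3.
Row 4 reduces to 0 = 1/3, a contradiction. The system is inconsistent.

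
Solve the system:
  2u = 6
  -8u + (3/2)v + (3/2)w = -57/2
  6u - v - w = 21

infinitely many solutions

Row-reduce:
R1 ← R1 / (2).
R2 ← R2 + 8·R1.
R3 ← R3 − 6·R1.
R2 ← R2 / (3/2).
R3 ← R3 + 1·R2.
Rank is 2 with 3 unknowns, leaving w free.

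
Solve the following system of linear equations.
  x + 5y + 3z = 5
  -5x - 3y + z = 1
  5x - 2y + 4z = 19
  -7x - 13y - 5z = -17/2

Row-reduce:
R2 ← R2 + 5·R1.
R3 ← R3 − 5·R1.
R4 ← R4 + 7·R1.
R2 ← R2 / (22).
R1 ← R1 − 5·R2.
R3 ← R3 + 27·R2.
R4 ← R4 − 22·R2.
R3 ← R3 / (95/11).
R1 ← R1 + 7/11·R3.
R2 ← R2 − 8/11·R3.
Row 4 reduces to 0 = 1/2, a contradiction. The system is inconsistent.

no solution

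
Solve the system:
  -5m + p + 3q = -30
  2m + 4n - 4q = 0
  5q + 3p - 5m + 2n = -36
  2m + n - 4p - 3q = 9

m = 6, n = -3, p = 0, q = 0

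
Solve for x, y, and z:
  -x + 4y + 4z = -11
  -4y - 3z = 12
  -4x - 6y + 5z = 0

Row-reduce the augmented matrix:
R1 ← R1 / (-1).
R3 ← R3 + 4·R1.
R2 ← R2 / (-4).
R1 ← R1 + 4·R2.
R3 ← R3 + 22·R2.
R3 ← R3 / (11/2).
R1 ← R1 + 1·R3.
R2 ← R2 − 3/4·R3.
Reading off the reduced rows gives x = -5, y = 0, z = -4.

x = -5, y = 0, z = -4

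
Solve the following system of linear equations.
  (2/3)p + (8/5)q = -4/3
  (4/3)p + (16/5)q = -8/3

infinitely many solutions

Row-reduce:
R1 ← R1 / (2/3).
R2 ← R2 − 4/3·R1.
Rank is 1 with 2 unknowns, leaving q free.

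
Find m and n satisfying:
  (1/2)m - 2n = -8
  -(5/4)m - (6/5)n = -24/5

Row-reduce the augmented matrix:
R1 ← R1 / (1/2).
R2 ← R2 + 5/4·R1.
R2 ← R2 / (-31/5).
R1 ← R1 + 4·R2.
Reading off the reduced rows gives m = 0, n = 4.

m = 0, n = 4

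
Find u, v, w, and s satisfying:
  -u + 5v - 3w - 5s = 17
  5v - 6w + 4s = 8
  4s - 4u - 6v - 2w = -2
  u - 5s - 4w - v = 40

Row-reduce the augmented matrix:
R1 ← R1 / (-1).
R3 ← R3 + 4·R1.
R4 ← R4 − 1·R1.
R2 ← R2 / (5).
R1 ← R1 + 5·R2.
R3 ← R3 + 26·R2.
R4 ← R4 − 4·R2.
R3 ← R3 / (-106/5).
R1 ← R1 + 3·R3.
R2 ← R2 + 6/5·R3.
R4 ← R4 + 11/5·R3.
R4 ← R4 / (-946/53).
R1 ← R1 − 141/53·R4.
R2 ← R2 + 92/53·R4.
R3 ← R3 + 112/53·R4.
Reading off the reduced rows gives u = 3, v = -2, w = -5, s = -3.

u = 3, v = -2, w = -5, s = -3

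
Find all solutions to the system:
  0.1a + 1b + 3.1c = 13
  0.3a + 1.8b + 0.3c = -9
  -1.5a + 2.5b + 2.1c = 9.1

Row-reduce the augmented matrix:
R1 ← R1 / (1/10).
R2 ← R2 − 3/10·R1.
R3 ← R3 + 3/2·R1.
R2 ← R2 / (-6/5).
R1 ← R1 − 10·R2.
R3 ← R3 − 35/2·R2.
R3 ← R3 / (-1653/20).
R1 ← R1 + 44·R3.
R2 ← R2 − 15/2·R3.
Reading off the reduced rows gives a = -6, b = -5, c = 6.

a = -6, b = -5, c = 6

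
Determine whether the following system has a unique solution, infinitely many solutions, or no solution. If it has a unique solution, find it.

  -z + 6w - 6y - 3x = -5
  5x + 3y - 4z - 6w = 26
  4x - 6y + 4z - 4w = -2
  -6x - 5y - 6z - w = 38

x = -1, y = -1, z = -4, w = -3

Row-reduce the augmented matrix:
R1 ← R1 / (-3).
R2 ← R2 − 5·R1.
R3 ← R3 − 4·R1.
R4 ← R4 + 6·R1.
R2 ← R2 / (-7).
R1 ← R1 − 2·R2.
R3 ← R3 + 14·R2.
R4 ← R4 − 7·R2.
R3 ← R3 / (14).
R1 ← R1 + 9/7·R3.
R2 ← R2 − 17/21·R3.
R4 ← R4 + 29/3·R3.
R4 ← R4 / (-247/21).
R1 ← R1 + 60/49·R4.
R2 ← R2 + 50/147·R4.
R3 ← R3 + 2/7·R4.
Reading off the reduced rows gives x = -1, y = -1, z = -4, w = -3.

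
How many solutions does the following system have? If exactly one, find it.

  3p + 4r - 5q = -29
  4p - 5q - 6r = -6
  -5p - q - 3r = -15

p = 3, q = 6, r = -2

Row-reduce the augmented matrix:
R1 ← R1 / (3).
R2 ← R2 − 4·R1.
R3 ← R3 + 5·R1.
R2 ← R2 / (5/3).
R1 ← R1 + 5/3·R2.
R3 ← R3 + 28/3·R2.
R3 ← R3 / (-299/5).
R1 ← R1 + 10·R3.
R2 ← R2 + 34/5·R3.
Reading off the reduced rows gives p = 3, q = 6, r = -2.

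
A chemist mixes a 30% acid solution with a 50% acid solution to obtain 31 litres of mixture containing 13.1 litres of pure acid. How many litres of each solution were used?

litres of solution A: 12, litres of solution B: 19

Let a = litres of solution A, b = litres of solution B.
  a + b = 31
  (3/10)a + (1/2)b = 131/10
From equation 1: a = 31 − b.
Substitute into equation 2 and solve: b = 19.
Then a = 12.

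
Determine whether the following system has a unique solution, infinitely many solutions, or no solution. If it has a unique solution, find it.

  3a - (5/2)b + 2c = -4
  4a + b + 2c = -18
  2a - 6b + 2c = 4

Row-reduce:
R1 ← R1 / (3).
R2 ← R2 − 4·R1.
R3 ← R3 − 2·R1.
R2 ← R2 / (13/3).
R1 ← R1 + 5/6·R2.
R3 ← R3 + 13/3·R2.
Row 3 reduces to 0 = -6, a contradiction. The system is inconsistent.

no solution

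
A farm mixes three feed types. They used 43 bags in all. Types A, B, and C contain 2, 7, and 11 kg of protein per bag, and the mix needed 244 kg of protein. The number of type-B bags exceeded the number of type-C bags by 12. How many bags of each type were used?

type-A bags: 17, type-B bags: 19, type-C bags: 7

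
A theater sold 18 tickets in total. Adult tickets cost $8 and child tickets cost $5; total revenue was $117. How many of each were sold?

Let a = adult tickets, c = child tickets.
  a + c = 18
  8a + 5c = 117
Row-reduce the augmented matrix:
R2 ← R2 − 8·R1.
R2 ← R2 / (-3).
R1 ← R1 − 1·R2.
Reading off the reduced rows gives a = 9, c = 9.

adult tickets: 9, child tickets: 9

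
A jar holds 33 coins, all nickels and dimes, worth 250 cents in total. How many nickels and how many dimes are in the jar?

nickels: 16, dimes: 17

Let n = nickels, d = dimes.
  n + d = 33
  5n + 10d = 250
Row-reduce the augmented matrix:
R2 ← R2 − 5·R1.
R2 ← R2 / (5).
R1 ← R1 − 1·R2.
Reading off the reduced rows gives n = 16, d = 17.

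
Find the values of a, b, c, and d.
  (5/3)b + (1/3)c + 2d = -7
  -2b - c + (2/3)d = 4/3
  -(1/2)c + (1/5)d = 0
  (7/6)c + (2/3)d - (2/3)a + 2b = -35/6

a = 3/2, b = -1, c = -1, d = -5/2

Row-reduce the augmented matrix:
Swap R1 and R4.
R1 ← R1 / (-2/3).
R2 ← R2 / (-2).
R1 ← R1 + 3·R2.
R4 ← R4 − 5/3·R2.
R3 ← R3 / (-1/2).
R1 ← R1 + 1/4·R3.
R2 ← R2 − 1/2·R3.
R4 ← R4 + 1/2·R3.
R4 ← R4 / (106/45).
R1 ← R1 + 21/10·R4.
R2 ← R2 + 2/15·R4.
R3 ← R3 + 2/5·R4.
Reading off the reduced rows gives a = 3/2, b = -1, c = -1, d = -5/2.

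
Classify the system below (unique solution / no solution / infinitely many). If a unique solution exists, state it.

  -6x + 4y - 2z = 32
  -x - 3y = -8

Row-reduce:
R1 ← R1 / (-6).
R2 ← R2 + 1·R1.
R2 ← R2 / (-11/3).
R1 ← R1 + 2/3·R2.
Rank is 2 with 3 unknowns, leaving z free.

infinitely many solutions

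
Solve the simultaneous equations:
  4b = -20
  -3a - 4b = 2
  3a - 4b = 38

a = 6, b = -5

Row-reduce the augmented matrix:
Swap R1 and R2.
R1 ← R1 / (-3).
R3 ← R3 − 3·R1.
R2 ← R2 / (4).
R1 ← R1 − 4/3·R2.
R3 ← R3 + 8·R2.
R3 reduces to 0 = 0, so the extra equation is consistent.
Reading off the reduced rows gives a = 6, b = -5.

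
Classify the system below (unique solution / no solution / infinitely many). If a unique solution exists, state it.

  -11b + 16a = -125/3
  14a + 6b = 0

Row-reduce the augmented matrix:
R1 ← R1 / (16).
R2 ← R2 − 14·R1.
R2 ← R2 / (125/8).
R1 ← R1 + 11/16·R2.
Reading off the reduced rows gives a = -1, b = 7/3.

a = -1, b = 7/3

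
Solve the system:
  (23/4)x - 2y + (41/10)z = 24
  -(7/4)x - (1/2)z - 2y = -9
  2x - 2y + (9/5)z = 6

Row-reduce:
R1 ← R1 / (23/4).
R2 ← R2 + 7/4·R1.
R3 ← R3 − 2·R1.
R2 ← R2 / (-60/23).
R1 ← R1 + 8/23·R2.
R3 ← R3 + 30/23·R2.
Row 3 reduces to 0 = -3/2, a contradiction. The system is inconsistent.

no solution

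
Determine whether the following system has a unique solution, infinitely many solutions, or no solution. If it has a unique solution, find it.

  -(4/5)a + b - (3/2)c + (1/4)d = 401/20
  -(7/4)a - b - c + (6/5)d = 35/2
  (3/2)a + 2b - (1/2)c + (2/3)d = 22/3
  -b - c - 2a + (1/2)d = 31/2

a = -6, b = 5, c = -6, d = 5

Row-reduce the augmented matrix:
R1 ← R1 / (-4/5).
R2 ← R2 + 7/4·R1.
R3 ← R3 − 3/2·R1.
R4 ← R4 + 2·R1.
R2 ← R2 / (-51/16).
R1 ← R1 + 5/4·R2.
R3 ← R3 − 31/8·R2.
R4 ← R4 + 7/2·R2.
R3 ← R3 / (-55/102).
R1 ← R1 − 50/51·R3.
R2 ← R2 + 73/102·R3.
R4 ← R4 − 25/102·R3.
R4 ← R4 / (23/660).
R1 ← R1 − 97/33·R4.
R2 ← R2 + 9127/3300·R4.
R3 ← R3 + 984/275·R4.
Reading off the reduced rows gives a = -6, b = 5, c = -6, d = 5.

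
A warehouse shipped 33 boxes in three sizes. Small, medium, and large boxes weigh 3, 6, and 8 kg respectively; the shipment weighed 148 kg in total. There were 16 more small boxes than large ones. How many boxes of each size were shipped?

small boxes: 18, medium boxes: 13, large boxes: 2

Let s = small boxes, m = medium boxes, l = large boxes.
  s + m + l = 33
  3s + 6m + 8l = 148
  s - l = 16
Row-reduce the augmented matrix:
R2 ← R2 − 3·R1.
R3 ← R3 − 1·R1.
R2 ← R2 / (3).
R1 ← R1 − 1·R2.
R3 ← R3 + 1·R2.
R3 ← R3 / (-1/3).
R1 ← R1 + 2/3·R3.
R2 ← R2 − 5/3·R3.
Reading off the reduced rows gives s = 18, m = 13, l = 2.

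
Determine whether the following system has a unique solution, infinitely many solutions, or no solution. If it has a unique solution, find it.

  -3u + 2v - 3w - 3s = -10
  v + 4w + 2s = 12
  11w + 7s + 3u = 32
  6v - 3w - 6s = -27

no solution

Row-reduce:
R1 ← R1 / (-3).
R3 ← R3 − 3·R1.
R1 ← R1 + 2/3·R2.
R3 ← R3 − 2·R2.
R4 ← R4 − 6·R2.
Swap R3 and R4.
R3 ← R3 / (-27).
R1 ← R1 − 11/3·R3.
R2 ← R2 − 4·R3.
Row 4 reduces to 0 = -2, a contradiction. The system is inconsistent.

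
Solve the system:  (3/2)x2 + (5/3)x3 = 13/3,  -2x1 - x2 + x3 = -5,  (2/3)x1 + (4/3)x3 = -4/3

Row-reduce the augmented matrix:
Swap R1 and R2.
R1 ← R1 / (-2).
R3 ← R3 − 2/3·R1.
R2 ← R2 / (3/2).
R1 ← R1 − 1/2·R2.
R3 ← R3 + 1/3·R2.
R3 ← R3 / (55/27).
R1 ← R1 + 19/18·R3.
R2 ← R2 − 10/9·R3.
Reading off the reduced rows gives x1 = 0, x2 = 4, x3 = -1.

x1 = 0, x2 = 4, x3 = -1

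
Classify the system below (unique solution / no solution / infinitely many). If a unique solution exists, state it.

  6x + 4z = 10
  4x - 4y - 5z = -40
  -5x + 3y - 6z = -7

Row-reduce the augmented matrix:
R1 ← R1 / (6).
R2 ← R2 − 4·R1.
R3 ← R3 + 5·R1.
R2 ← R2 / (-4).
R3 ← R3 − 3·R2.
R3 ← R3 / (-101/12).
R1 ← R1 − 2/3·R3.
R2 ← R2 − 23/12·R3.
Reading off the reduced rows gives x = -1, y = 4, z = 4.

x = -1, y = 4, z = 4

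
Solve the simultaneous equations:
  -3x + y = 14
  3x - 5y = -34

From equation 1: y = 14 + 3·x.
Substitute into equation 2 and solve: x = -3.
Then y = 5.

x = -3, y = 5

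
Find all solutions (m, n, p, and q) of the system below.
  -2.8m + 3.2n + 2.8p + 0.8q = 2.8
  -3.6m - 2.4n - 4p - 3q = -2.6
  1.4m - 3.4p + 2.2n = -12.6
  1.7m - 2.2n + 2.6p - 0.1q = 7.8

m = -1, n = -2, p = 2, q = 1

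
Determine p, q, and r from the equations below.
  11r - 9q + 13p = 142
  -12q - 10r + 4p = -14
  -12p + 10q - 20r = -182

Row-reduce the augmented matrix:
R1 ← R1 / (13).
R2 ← R2 − 4·R1.
R3 ← R3 + 12·R1.
R2 ← R2 / (-120/13).
R1 ← R1 + 9/13·R2.
R3 ← R3 − 22/13·R2.
R3 ← R3 / (-123/10).
R1 ← R1 − 37/20·R3.
R2 ← R2 − 29/20·R3.
Reading off the reduced rows gives p = 6, q = -1, r = 5.

p = 6, q = -1, r = 5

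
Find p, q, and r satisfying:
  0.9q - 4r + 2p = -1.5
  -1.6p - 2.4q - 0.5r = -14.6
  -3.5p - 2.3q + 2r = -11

Row-reduce the augmented matrix:
R1 ← R1 / (2).
R2 ← R2 + 8/5·R1.
R3 ← R3 + 7/2·R1.
R2 ← R2 / (-42/25).
R1 ← R1 − 9/20·R2.
R3 ← R3 + 29/40·R2.
R3 ← R3 / (-2287/672).
R1 ← R1 + 335/112·R3.
R2 ← R2 − 185/84·R3.
Reading off the reduced rows gives p = 1, q = 5, r = 2.

p = 1, q = 5, r = 2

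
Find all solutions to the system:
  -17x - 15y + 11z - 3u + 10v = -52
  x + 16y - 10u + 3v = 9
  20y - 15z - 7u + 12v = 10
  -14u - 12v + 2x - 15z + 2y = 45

Row-reduce:
R1 ← R1 / (-17).
R2 ← R2 − 1·R1.
R4 ← R4 − 2·R1.
R2 ← R2 / (257/17).
R1 ← R1 − 15/17·R2.
R3 ← R3 − 20·R2.
R4 ← R4 − 4/17·R2.
R3 ← R3 / (-4075/257).
R1 ← R1 + 176/257·R3.
R2 ← R2 − 11/257·R3.
R4 ← R4 + 3525/257·R3.
R4 ← R4 / (-3225/163).
R1 ← R1 − 2002/4075·R4.
R2 ← R2 + 2672/4075·R4.
R3 ← R3 + 1661/4075·R4.
Rank is 4 with 5 unknowns, leaving v free.

infinitely many solutions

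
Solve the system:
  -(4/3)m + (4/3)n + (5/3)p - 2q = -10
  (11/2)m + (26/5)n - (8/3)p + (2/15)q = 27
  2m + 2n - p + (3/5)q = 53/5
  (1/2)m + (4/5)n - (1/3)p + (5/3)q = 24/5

Row-reduce:
R1 ← R1 / (-4/3).
R2 ← R2 − 11/2·R1.
R3 ← R3 − 2·R1.
R4 ← R4 − 1/2·R1.
R2 ← R2 / (107/10).
R1 ← R1 + 1·R2.
R3 ← R3 − 4·R2.
R4 ← R4 − 13/10·R2.
R3 ← R3 / (-47/642).
R1 ← R1 + 275/321·R3.
R2 ← R2 − 505/1284·R3.
R4 ← R4 + 47/214·R3.
Rank is 3 with 4 unknowns, leaving q free.

infinitely many solutions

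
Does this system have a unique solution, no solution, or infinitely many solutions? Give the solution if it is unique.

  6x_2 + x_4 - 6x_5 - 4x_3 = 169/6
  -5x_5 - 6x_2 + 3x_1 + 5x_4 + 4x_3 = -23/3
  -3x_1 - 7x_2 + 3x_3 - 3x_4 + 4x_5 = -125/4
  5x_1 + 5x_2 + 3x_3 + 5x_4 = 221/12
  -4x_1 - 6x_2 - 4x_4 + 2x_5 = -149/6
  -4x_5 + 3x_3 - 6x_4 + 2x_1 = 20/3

Row-reduce the augmented matrix:
Swap R1 and R2.
R1 ← R1 / (3).
R3 ← R3 + 3·R1.
R4 ← R4 − 5·R1.
R5 ← R5 + 4·R1.
R6 ← R6 − 2·R1.
R2 ← R2 / (6).
R1 ← R1 + 2·R2.
R3 ← R3 + 13·R2.
R4 ← R4 − 15·R2.
R5 ← R5 + 14·R2.
R6 ← R6 − 4·R2.
R3 ← R3 / (-5/3).
R2 ← R2 + 2/3·R3.
R4 ← R4 − 19/3·R3.
R5 ← R5 + 4·R3.
R6 ← R6 − 3·R3.
R4 ← R4 / (10).
R1 ← R1 − 2·R4.
R2 ← R2 + 3/2·R4.
R3 ← R3 + 5/2·R4.
R5 ← R5 + 5·R4.
R6 ← R6 + 5/2·R4.
Swap R5 and R6.
R5 ← R5 / (-88/3).
R1 ← R1 − 173/75·R5.
R2 ← R2 − 3/25·R5.
R3 ← R3 − 14/15·R5.
R4 ← R4 + 224/75·R5.
R6 reduces to 0 = 0, so the extra equation is consistent.
Reading off the reduced rows gives x_1 = 4/3, x_2 = 11/4, x_3 = -2/3, x_4 = 0, x_5 = -3/2.

x_1 = 4/3, x_2 = 11/4, x_3 = -2/3, x_4 = 0, x_5 = -3/2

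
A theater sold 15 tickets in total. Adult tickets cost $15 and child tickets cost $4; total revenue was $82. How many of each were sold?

Let a = adult tickets, c = child tickets.
  c + a = 15
  15a + 4c = 82
Row-reduce the augmented matrix:
R2 ← R2 − 15·R1.
R2 ← R2 / (-11).
R1 ← R1 − 1·R2.
Reading off the reduced rows gives a = 2, c = 13.

adult tickets: 2, child tickets: 13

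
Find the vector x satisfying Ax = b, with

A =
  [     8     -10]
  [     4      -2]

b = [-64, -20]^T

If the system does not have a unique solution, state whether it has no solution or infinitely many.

x_1 = -3, x_2 = 4

Row-reduce the augmented matrix:
R1 ← R1 / (8).
R2 ← R2 − 4·R1.
R2 ← R2 / (3).
R1 ← R1 + 5/4·R2.
Reading off the reduced rows gives x_1 = -3, x_2 = 4.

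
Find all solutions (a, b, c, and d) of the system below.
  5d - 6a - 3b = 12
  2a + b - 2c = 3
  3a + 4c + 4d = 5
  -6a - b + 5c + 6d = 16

a = -1, b = 3, c = -1, d = 3

Row-reduce the augmented matrix:
R1 ← R1 / (-6).
R2 ← R2 − 2·R1.
R3 ← R3 − 3·R1.
R4 ← R4 + 6·R1.
Swap R2 and R3.
R2 ← R2 / (-3/2).
R1 ← R1 − 1/2·R2.
R4 ← R4 − 2·R2.
R3 ← R3 / (-2).
R1 ← R1 − 4/3·R3.
R2 ← R2 + 8/3·R3.
R4 ← R4 − 31/3·R3.
R4 ← R4 / (329/18).
R1 ← R1 − 22/9·R4.
R2 ← R2 + 59/9·R4.
R3 ← R3 + 5/6·R4.
Reading off the reduced rows gives a = -1, b = 3, c = -1, d = 3.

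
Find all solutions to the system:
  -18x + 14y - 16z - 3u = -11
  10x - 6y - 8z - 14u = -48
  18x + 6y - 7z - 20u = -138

Row-reduce:
R1 ← R1 / (-18).
R2 ← R2 − 10·R1.
R3 ← R3 − 18·R1.
R2 ← R2 / (16/9).
R1 ← R1 + 7/9·R2.
R3 ← R3 − 20·R2.
R3 ← R3 / (167).
R1 ← R1 + 13/2·R3.
R2 ← R2 + 19/2·R3.
Rank is 3 with 4 unknowns, leaving u free.

infinitely many solutions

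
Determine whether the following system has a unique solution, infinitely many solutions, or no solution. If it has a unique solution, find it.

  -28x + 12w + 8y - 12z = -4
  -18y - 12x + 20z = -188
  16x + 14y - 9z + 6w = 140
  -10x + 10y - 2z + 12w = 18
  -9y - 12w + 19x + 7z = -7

x = 3, y = 4, z = -4, w = 0

Row-reduce the augmented matrix:
R1 ← R1 / (-28).
R2 ← R2 + 12·R1.
R3 ← R3 − 16·R1.
R4 ← R4 + 10·R1.
R5 ← R5 − 19·R1.
R2 ← R2 / (-150/7).
R1 ← R1 + 2/7·R2.
R3 ← R3 − 130/7·R2.
R4 ← R4 − 50/7·R2.
R5 ← R5 + 25/7·R2.
R3 ← R3 / (89/15).
R1 ← R1 − 7/75·R3.
R2 ← R2 + 88/75·R3.
R4 ← R4 − 32/3·R3.
R5 ← R5 + 16/3·R3.
R4 ← R4 / (-810/89).
R1 ← R1 + 219/445·R4.
R2 ← R2 − 846/445·R4.
R3 ← R3 − 126/89·R4.
R5 ← R5 − 405/89·R4.
R5 reduces to 0 = 0, so the extra equation is consistent.
Reading off the reduced rows gives x = 3, y = 4, z = -4, w = 0.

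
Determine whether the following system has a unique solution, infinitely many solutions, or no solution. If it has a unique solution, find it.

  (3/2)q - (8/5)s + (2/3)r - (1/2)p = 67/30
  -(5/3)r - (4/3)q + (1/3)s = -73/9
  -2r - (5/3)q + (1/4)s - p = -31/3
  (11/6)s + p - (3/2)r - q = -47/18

Row-reduce the augmented matrix:
R1 ← R1 / (-1/2).
R3 ← R3 + 1·R1.
R4 ← R4 − 1·R1.
R2 ← R2 / (-4/3).
R1 ← R1 + 3·R2.
R3 ← R3 + 14/3·R2.
R4 ← R4 − 2·R2.
R3 ← R3 / (5/2).
R1 ← R1 − 29/12·R3.
R2 ← R2 − 5/4·R3.
R4 ← R4 + 8/3·R3.
R4 ← R4 / (353/225).
R1 ← R1 − 437/1800·R4.
R2 ← R2 + 167/120·R4.
R3 ← R3 − 137/150·R4.
Reading off the reduced rows gives p = 0, q = 3, r = 3, s = 8/3.

p = 0, q = 3, r = 3, s = 8/3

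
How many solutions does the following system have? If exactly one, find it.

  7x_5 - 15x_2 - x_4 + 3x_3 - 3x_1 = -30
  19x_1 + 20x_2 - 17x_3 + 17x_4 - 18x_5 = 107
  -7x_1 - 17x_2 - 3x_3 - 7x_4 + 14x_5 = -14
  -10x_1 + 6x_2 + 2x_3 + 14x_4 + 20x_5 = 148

infinitely many solutions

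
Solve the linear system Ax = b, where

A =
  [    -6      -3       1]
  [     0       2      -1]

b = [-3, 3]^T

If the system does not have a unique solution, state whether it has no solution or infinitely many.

infinitely many solutions

Row-reduce:
R1 ← R1 / (-6).
R2 ← R2 / (2).
R1 ← R1 − 1/2·R2.
Rank is 2 with 3 unknowns, leaving x_3 free.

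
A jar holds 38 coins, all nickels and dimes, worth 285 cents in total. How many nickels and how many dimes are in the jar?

Let n = nickels, d = dimes.
  n + d = 38
  5n + 10d = 285
Row-reduce the augmented matrix:
R2 ← R2 − 5·R1.
R2 ← R2 / (5).
R1 ← R1 − 1·R2.
Reading off the reduced rows gives n = 19, d = 19.

nickels: 19, dimes: 19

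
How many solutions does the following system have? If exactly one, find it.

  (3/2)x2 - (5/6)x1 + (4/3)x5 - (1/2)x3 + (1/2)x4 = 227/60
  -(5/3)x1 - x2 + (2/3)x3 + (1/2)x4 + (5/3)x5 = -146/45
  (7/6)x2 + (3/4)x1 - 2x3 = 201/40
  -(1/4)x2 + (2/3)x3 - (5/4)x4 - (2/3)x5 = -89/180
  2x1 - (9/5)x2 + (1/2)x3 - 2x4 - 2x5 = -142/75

x1 = 3/2, x2 = 11/5, x3 = -2/3, x4 = -6/5, x5 = 3/2

Row-reduce the augmented matrix:
R1 ← R1 / (-5/6).
R2 ← R2 + 5/3·R1.
R3 ← R3 − 3/4·R1.
R5 ← R5 − 2·R1.
R2 ← R2 / (-4).
R1 ← R1 + 9/5·R2.
R3 ← R3 − 151/60·R2.
R4 ← R4 + 1/4·R2.
R5 ← R5 − 9/5·R2.
R3 ← R3 / (-1009/720).
R1 ← R1 + 3/20·R3.
R2 ← R2 + 5/12·R3.
R4 ← R4 − 9/16·R3.
R5 ← R5 − 1/20·R3.
R4 ← R4 / (-9399/8072).
R1 ← R1 + 393/1009·R4.
R2 ← R2 − 171/2018·R4.
R3 ← R3 + 195/2018·R4.
R5 ← R5 + 20587/20180·R4.
R5 ← R5 / (154936/140985).
R1 ← R1 + 10204/9399·R5.
R2 ← R2 − 166/3133·R5.
R3 ← R3 + 272/723·R5.
R4 ← R4 − 9082/28197·R5.
Reading off the reduced rows gives x1 = 3/2, x2 = 11/5, x3 = -2/3, x4 = -6/5, x5 = 3/2.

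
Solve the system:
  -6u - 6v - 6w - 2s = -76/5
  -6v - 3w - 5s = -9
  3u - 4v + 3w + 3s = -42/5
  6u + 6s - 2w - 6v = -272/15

Row-reduce the augmented matrix:
R1 ← R1 / (-6).
R3 ← R3 − 3·R1.
R4 ← R4 − 6·R1.
R2 ← R2 / (-6).
R1 ← R1 − 1·R2.
R3 ← R3 + 7·R2.
R4 ← R4 + 12·R2.
R3 ← R3 / (7/2).
R1 ← R1 − 1/2·R3.
R2 ← R2 − 1/2·R3.
R4 ← R4 + 2·R3.
R4 ← R4 / (388/21).
R1 ← R1 + 34/21·R4.
R2 ← R2 + 2/7·R4.
R3 ← R3 − 47/21·R4.
Reading off the reduced rows gives u = 1/5, v = 2, w = 2/3, s = -1.

u = 1/5, v = 2, w = 2/3, s = -1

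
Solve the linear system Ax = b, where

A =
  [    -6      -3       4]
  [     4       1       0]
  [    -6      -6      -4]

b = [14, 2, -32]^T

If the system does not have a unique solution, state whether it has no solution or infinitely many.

Row-reduce the augmented matrix:
R1 ← R1 / (-6).
R2 ← R2 − 4·R1.
R3 ← R3 + 6·R1.
R2 ← R2 / (-1).
R1 ← R1 − 1/2·R2.
R3 ← R3 + 3·R2.
R3 ← R3 / (-16).
R1 ← R1 − 2/3·R3.
R2 ← R2 + 8/3·R3.
Reading off the reduced rows gives x_1 = 0, x_2 = 2, x_3 = 5.

x_1 = 0, x_2 = 2, x_3 = 5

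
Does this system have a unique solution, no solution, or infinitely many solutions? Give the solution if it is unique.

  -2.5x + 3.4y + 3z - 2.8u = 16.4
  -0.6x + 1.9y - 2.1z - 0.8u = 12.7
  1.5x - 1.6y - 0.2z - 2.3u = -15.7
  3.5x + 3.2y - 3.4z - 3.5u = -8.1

x = -6, y = 3, z = -2, u = 1

Row-reduce the augmented matrix:
R1 ← R1 / (-5/2).
R2 ← R2 + 3/5·R1.
R3 ← R3 − 3/2·R1.
R4 ← R4 − 7/2·R1.
R2 ← R2 / (271/250).
R1 ← R1 + 34/25·R2.
R3 ← R3 − 11/25·R2.
R4 ← R4 − 199/25·R2.
R3 ← R3 / (3719/1355).
R1 ← R1 + 1284/271·R3.
R2 ← R2 + 705/271·R3.
R4 ← R4 − 29143/1355·R3.
R4 ← R4 / (451878/18595).
R1 ← R1 + 21650/3719·R4.
R2 ← R2 + 28571/7438·R4.
R3 ← R3 + 10645/7438·R4.
Reading off the reduced rows gives x = -6, y = 3, z = -2, u = 1.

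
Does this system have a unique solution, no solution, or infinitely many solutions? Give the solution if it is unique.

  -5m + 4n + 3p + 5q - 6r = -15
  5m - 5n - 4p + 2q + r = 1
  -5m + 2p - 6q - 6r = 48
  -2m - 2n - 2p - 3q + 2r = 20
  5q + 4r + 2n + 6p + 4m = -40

m = -2, n = -5, p = 1, q = -4, r = -2

Row-reduce the augmented matrix:
R1 ← R1 / (-5).
R2 ← R2 − 5·R1.
R3 ← R3 + 5·R1.
R4 ← R4 + 2·R1.
R5 ← R5 − 4·R1.
R2 ← R2 / (-1).
R1 ← R1 + 4/5·R2.
R3 ← R3 + 4·R2.
R4 ← R4 + 18/5·R2.
R5 ← R5 − 26/5·R2.
R3 ← R3 / (3).
R1 ← R1 − 1/5·R3.
R2 ← R2 − 1·R3.
R4 ← R4 − 2/5·R3.
R5 ← R5 − 16/5·R3.
R4 ← R4 / (-25).
R1 ← R1 + 4·R4.
R2 ← R2 − 6·R4.
R3 ← R3 + 13·R4.
R5 ← R5 − 87·R4.
R5 ← R5 / (7702/375).
R1 ← R1 − 266/375·R5.
R2 ← R2 − 1151/375·R5.
R3 ← R3 + 1348/375·R5.
R4 ← R4 + 296/375·R5.
Reading off the reduced rows gives m = -2, n = -5, p = 1, q = -4, r = -2.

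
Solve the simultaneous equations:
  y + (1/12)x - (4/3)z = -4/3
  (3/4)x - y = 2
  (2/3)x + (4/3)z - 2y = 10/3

Row-reduce:
R1 ← R1 / (1/12).
R2 ← R2 − 3/4·R1.
R3 ← R3 − 2/3·R1.
R2 ← R2 / (-10).
R1 ← R1 − 12·R2.
R3 ← R3 + 10·R2.
Rank is 2 with 3 unknowns, leaving z free.

infinitely many solutions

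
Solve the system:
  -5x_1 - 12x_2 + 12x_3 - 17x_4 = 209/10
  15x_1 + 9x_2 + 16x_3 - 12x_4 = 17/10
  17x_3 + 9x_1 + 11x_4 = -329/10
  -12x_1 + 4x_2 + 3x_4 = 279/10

Row-reduce the augmented matrix:
R1 ← R1 / (-5).
R2 ← R2 − 15·R1.
R3 ← R3 − 9·R1.
R4 ← R4 + 12·R1.
R2 ← R2 / (-27).
R1 ← R1 − 12/5·R2.
R3 ← R3 + 108/5·R2.
R4 ← R4 − 164/5·R2.
R3 ← R3 / (-3).
R1 ← R1 − 20/9·R3.
R2 ← R2 + 52/27·R3.
R4 ← R4 − 928/27·R3.
R4 ← R4 / (25931/81).
R1 ← R1 − 2783/135·R4.
R2 ← R2 + 7063/405·R4.
R3 ← R3 + 154/15·R4.
Reading off the reduced rows gives x_1 = -11/5, x_2 = 3/2, x_3 = 1/5, x_4 = -3/2.

x_1 = -11/5, x_2 = 3/2, x_3 = 1/5, x_4 = -3/2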